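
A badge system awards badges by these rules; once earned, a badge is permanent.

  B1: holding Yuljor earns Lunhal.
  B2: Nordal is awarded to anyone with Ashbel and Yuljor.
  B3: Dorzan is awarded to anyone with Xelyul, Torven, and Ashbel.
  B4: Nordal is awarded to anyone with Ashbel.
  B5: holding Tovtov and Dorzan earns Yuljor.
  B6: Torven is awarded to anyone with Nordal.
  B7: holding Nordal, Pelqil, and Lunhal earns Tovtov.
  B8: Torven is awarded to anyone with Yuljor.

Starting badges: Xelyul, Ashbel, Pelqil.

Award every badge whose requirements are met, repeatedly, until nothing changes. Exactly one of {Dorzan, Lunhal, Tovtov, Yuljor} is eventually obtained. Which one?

Dorzan

With Ashbel, Nordal is earned (B4).
With Nordal, Torven is earned (B6).
With Xelyul, Torven, and Ashbel, Dorzan is earned (B3).
Lunhal would need Yuljor (B1), but Yuljor is never earned. Tovtov would need Nordal, Pelqil, and Lunhal (B7), but Lunhal is never earned. Yuljor would need Tovtov and Dorzan (B5), but Tovtov is never earned.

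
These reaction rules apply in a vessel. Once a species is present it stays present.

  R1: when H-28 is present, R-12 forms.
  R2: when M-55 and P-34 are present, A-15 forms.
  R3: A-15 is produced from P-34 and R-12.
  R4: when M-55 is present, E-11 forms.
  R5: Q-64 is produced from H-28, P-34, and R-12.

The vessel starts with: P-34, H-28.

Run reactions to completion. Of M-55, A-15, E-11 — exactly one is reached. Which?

A-15

H-28 present → R-12 forms (R1).
P-34 and R-12 present → A-15 forms (R3).
No rule produces M-55, and it is not given. E-11 would need M-55 (R4), but M-55 never forms.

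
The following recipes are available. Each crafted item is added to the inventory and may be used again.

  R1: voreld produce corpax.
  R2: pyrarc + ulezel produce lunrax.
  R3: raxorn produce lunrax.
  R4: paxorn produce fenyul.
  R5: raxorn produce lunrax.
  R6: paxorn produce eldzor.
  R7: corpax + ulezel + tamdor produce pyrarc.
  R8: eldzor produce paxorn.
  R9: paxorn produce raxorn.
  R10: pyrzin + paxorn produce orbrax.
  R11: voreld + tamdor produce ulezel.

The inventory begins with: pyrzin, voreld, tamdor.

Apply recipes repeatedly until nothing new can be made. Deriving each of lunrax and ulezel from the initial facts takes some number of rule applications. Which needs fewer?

ulezel: Using R11, voreld and tamdor make ulezel. [1 rule application]
lunrax: Using R1, voreld makes corpax. voreld + tamdor → ulezel (R11). Using R7, corpax, ulezel, and tamdor make pyrarc. Using R2, pyrarc and ulezel make lunrax. [4 rule applications]
ulezel needs fewer.

ulezel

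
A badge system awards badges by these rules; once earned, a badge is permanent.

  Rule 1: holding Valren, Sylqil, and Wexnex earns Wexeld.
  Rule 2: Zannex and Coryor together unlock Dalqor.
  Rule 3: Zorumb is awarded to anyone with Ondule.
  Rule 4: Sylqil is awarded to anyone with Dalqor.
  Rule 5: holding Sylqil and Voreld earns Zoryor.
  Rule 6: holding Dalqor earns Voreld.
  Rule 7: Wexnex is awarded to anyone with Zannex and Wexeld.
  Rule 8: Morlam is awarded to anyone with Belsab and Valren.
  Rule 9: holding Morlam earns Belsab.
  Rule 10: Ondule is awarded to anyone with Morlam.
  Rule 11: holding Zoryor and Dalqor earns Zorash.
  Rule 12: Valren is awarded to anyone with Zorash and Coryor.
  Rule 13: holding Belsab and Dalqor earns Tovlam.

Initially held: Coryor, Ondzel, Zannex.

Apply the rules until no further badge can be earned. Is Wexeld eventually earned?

No

Wexeld would need Valren, Sylqil, and Wexnex (Rule 1), but Wexnex is never earned.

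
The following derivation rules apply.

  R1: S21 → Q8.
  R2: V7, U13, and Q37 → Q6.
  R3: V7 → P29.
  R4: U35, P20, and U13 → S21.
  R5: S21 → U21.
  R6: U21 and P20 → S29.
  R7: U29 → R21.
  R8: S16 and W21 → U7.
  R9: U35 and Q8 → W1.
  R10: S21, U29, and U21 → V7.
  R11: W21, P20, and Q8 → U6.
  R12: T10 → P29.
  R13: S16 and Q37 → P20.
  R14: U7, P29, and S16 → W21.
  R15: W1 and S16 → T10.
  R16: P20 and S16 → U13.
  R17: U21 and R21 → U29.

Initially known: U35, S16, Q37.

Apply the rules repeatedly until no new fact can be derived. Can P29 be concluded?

Yes

S16 and Q37 hold, so P20 follows (R13).
P20 and S16 hold, so U13 follows (R16).
U35, P20, and U13 hold, so S21 follows (R4).
From S21, R1 gives Q8.
U35 and Q8 hold, so W1 follows (R9).
From W1 and S16, R15 gives T10.
T10 holds, so P29 follows (R12).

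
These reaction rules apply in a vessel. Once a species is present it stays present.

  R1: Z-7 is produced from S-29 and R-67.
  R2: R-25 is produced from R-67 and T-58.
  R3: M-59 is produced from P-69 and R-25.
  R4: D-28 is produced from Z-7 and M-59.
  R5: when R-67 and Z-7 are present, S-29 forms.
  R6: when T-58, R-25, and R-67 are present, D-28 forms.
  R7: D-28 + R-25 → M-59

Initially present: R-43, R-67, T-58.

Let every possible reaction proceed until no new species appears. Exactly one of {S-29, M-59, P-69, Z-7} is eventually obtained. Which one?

M-59

R-67 and T-58 present → R-25 forms (R2).
T-58, R-25, and R-67 present → D-28 forms (R6).
D-28 and R-25 present → M-59 forms (R7).
S-29 would need R-67 and Z-7 (R5), but Z-7 never forms. No rule produces P-69, and it is not given. Z-7 would need S-29 and R-67 (R1), but S-29 never forms.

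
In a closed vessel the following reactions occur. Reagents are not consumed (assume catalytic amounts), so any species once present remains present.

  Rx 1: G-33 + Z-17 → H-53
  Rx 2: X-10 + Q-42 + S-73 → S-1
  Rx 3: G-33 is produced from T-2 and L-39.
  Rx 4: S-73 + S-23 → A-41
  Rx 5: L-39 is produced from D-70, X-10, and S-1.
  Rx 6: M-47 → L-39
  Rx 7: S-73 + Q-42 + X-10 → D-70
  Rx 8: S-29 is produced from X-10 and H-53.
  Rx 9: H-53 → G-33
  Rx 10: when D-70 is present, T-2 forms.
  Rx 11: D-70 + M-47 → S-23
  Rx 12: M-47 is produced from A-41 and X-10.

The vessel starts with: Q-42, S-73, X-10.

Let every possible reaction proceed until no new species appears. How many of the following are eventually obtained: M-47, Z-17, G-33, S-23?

1

X-10, Q-42, and S-73 present → S-1 forms (Rx 2).
S-73, Q-42, and X-10 present → D-70 forms (Rx 7).
D-70, X-10, and S-1 present → L-39 forms (Rx 5).
D-70 present → T-2 forms (Rx 10).
T-2 and L-39 present → G-33 forms (Rx 3).
M-47 would need A-41 and X-10 (Rx 12), but A-41 never forms.
No rule produces Z-17, and it is not given.
G-33: reached.
S-23 would need D-70 and M-47 (Rx 11), but M-47 never forms.
Reached: G-33 — 1 of the 4.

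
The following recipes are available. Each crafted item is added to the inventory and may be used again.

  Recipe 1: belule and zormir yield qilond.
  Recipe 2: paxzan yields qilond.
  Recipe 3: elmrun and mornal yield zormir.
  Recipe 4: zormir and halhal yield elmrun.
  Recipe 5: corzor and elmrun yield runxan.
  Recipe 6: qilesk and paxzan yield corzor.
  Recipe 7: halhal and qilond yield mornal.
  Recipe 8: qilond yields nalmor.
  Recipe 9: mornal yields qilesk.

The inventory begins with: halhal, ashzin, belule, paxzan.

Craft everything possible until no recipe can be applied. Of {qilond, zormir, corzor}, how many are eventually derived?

2

paxzan → qilond (Recipe 2).
halhal and qilond → mornal (Recipe 7).
mornal → qilesk (Recipe 9).
Using Recipe 6, qilesk and paxzan make corzor.
qilond: reached.
zormir would need elmrun and mornal (Recipe 3), but elmrun is never obtained.
corzor: reached.
Reached: qilond and corzor — 2 of the 3.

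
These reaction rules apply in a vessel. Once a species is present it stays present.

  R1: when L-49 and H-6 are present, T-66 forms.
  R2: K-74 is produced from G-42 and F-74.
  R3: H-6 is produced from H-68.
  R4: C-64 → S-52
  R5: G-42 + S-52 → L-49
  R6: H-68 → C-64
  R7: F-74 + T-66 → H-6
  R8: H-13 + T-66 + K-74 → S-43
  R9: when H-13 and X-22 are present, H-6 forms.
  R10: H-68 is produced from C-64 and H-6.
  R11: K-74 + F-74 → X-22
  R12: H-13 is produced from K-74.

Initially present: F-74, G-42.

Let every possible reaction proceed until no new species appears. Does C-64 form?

No

C-64 would need H-68 (R6), but H-68 never forms.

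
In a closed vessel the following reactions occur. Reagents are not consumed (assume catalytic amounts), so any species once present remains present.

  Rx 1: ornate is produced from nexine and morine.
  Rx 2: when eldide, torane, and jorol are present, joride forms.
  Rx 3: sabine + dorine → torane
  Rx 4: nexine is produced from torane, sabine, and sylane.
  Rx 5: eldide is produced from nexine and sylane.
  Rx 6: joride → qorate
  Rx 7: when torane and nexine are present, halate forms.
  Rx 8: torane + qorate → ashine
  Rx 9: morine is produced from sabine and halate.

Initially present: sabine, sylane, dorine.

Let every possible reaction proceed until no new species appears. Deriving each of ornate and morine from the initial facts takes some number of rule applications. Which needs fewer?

morine

morine: sabine and dorine present → torane forms (Rx 3). torane, sabine, and sylane present → nexine forms (Rx 4). torane and nexine present → halate forms (Rx 7). sabine and halate present → morine forms (Rx 9). [4 rule applications]
ornate: sabine and dorine present → torane forms (Rx 3). torane, sabine, and sylane present → nexine forms (Rx 4). torane and nexine present → halate forms (Rx 7). sabine and halate present → morine forms (Rx 9). nexine and morine present → ornate forms (Rx 1). [5 rule applications]
morine needs fewer.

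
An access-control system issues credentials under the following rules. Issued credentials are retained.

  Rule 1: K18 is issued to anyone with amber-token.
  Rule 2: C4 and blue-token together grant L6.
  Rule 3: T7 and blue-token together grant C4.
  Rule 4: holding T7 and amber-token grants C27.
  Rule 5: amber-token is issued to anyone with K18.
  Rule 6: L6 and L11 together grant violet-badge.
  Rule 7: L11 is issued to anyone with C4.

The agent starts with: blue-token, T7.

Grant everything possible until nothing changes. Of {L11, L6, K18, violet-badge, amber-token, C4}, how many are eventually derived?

Holding T7 and blue-token grants C4 (Rule 3).
Holding C4 grants L11 (Rule 7).
Holding C4 and blue-token grants L6 (Rule 2).
Holding L6 and L11 grants violet-badge (Rule 6).
L11: reached.
L6: reached.
K18 would need amber-token (Rule 1), but amber-token is never granted.
violet-badge: reached.
amber-token would need K18 (Rule 5), but K18 is never granted.
C4: reached.
Reached: L11, L6, violet-badge, and C4 — 4 of the 6.

4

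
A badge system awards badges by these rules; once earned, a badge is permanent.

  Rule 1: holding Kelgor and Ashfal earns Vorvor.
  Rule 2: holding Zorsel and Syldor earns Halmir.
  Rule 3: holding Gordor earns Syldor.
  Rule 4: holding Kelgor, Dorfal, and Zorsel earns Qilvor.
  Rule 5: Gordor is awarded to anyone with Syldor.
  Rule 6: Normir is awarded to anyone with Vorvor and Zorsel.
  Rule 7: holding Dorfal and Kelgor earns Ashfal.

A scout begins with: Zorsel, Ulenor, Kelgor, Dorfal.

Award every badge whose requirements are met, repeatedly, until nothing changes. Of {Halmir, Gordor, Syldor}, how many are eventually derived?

Halmir would need Zorsel and Syldor (Rule 2), but Syldor is never earned.
Gordor would need Syldor (Rule 5), but Syldor is never earned.
Syldor would need Gordor (Rule 3), but Gordor is never earned.
None of the 3 are reached.

0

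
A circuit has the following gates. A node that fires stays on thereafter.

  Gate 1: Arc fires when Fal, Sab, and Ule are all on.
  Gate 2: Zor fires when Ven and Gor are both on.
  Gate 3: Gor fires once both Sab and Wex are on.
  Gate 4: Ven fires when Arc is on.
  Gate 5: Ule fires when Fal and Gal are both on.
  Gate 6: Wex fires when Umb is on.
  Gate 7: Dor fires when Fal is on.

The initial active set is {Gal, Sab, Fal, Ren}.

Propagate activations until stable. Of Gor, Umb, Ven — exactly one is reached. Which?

Fal and Gal are on, so Ule fires (Gate 5).
Fal, Sab, and Ule are on, so Arc fires (Gate 1).
Gate 4: Arc on → Ven on.
Gor would need Sab and Wex (Gate 3), but Wex never turns on. No rule produces Umb, and it is not given.

Ven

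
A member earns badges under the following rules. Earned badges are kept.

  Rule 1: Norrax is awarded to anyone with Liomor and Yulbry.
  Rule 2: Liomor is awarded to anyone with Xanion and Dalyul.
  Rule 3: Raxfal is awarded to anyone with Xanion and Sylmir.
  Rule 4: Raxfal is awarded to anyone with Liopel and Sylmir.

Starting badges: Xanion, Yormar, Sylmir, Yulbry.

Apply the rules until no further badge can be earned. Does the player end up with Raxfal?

Yes

With Xanion and Sylmir, Raxfal is earned (Rule 3).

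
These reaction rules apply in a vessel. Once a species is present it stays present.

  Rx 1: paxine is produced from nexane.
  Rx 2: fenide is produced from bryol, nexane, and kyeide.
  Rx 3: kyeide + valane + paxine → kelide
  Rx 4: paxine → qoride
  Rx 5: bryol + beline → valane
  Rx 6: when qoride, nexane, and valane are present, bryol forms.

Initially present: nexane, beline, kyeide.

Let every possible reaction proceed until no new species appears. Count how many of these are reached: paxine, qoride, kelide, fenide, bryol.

nexane present → paxine forms (Rx 1).
paxine present → qoride forms (Rx 4).
paxine: reached.
qoride: reached.
kelide would need kyeide, valane, and paxine (Rx 3), but valane never forms.
fenide would need bryol, nexane, and kyeide (Rx 2), but bryol never forms.
bryol would need qoride, nexane, and valane (Rx 6), but valane never forms.
Reached: paxine and qoride — 2 of the 5.

2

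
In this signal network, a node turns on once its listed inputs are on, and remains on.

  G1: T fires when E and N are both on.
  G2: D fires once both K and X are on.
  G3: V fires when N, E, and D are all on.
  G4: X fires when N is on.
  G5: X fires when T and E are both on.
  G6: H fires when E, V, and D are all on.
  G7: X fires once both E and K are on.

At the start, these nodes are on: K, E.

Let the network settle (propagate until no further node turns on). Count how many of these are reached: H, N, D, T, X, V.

E and K are on, so X fires (G7).
K and X are on, so D fires (G2).
H would need E, V, and D (G6), but V never turns on.
No rule produces N, and it is not given.
D: reached.
T would need E and N (G1), but N never turns on.
X: reached.
V would need N, E, and D (G3), but N never turns on.
Reached: D and X — 2 of the 6.

2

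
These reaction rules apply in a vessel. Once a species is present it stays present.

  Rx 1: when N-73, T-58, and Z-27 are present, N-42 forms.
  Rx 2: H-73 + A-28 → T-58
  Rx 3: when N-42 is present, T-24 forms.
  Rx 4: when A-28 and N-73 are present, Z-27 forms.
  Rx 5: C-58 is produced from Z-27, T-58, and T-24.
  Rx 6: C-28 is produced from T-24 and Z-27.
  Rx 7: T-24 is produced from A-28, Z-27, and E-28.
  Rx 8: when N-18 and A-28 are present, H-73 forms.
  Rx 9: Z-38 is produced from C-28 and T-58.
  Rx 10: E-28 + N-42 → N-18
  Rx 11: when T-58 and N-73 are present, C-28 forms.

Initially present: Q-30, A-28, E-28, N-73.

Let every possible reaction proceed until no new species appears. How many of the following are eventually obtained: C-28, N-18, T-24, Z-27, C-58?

A-28 and N-73 present → Z-27 forms (Rx 4).
A-28, Z-27, and E-28 present → T-24 forms (Rx 7).
T-24 and Z-27 present → C-28 forms (Rx 6).
C-28: reached.
N-18 would need E-28 and N-42 (Rx 10), but N-42 never forms.
T-24: reached.
Z-27: reached.
C-58 would need Z-27, T-58, and T-24 (Rx 5), but T-58 never forms.
Reached: C-28, T-24, and Z-27 — 3 of the 5.

3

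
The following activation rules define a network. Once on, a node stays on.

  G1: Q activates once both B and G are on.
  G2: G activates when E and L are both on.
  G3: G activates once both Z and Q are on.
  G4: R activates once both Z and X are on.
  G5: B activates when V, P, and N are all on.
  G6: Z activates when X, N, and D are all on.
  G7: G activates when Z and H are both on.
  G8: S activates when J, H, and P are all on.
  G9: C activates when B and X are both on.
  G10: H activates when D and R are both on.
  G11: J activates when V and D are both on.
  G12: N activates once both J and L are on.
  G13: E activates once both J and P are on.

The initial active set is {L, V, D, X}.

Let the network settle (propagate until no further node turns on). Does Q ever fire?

No

Q would need B and G (G1), but B never turns on.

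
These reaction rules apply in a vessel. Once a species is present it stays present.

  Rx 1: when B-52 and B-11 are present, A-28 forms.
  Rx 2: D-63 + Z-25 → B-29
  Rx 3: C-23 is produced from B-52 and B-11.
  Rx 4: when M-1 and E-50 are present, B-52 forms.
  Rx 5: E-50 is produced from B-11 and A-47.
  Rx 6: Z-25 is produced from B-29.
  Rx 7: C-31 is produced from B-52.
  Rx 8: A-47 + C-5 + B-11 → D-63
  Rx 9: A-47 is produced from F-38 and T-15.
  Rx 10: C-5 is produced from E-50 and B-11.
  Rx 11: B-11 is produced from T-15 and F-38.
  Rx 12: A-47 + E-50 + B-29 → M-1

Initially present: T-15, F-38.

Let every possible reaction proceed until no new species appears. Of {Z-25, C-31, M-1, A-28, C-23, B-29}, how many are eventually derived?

Z-25 would need B-29 (Rx 6), but B-29 never forms.
C-31 would need B-52 (Rx 7), but B-52 never forms.
M-1 would need A-47, E-50, and B-29 (Rx 12), but B-29 never forms.
A-28 would need B-52 and B-11 (Rx 1), but B-52 never forms.
C-23 would need B-52 and B-11 (Rx 3), but B-52 never forms.
B-29 would need D-63 and Z-25 (Rx 2), but Z-25 never forms.
None of the 6 are reached.

0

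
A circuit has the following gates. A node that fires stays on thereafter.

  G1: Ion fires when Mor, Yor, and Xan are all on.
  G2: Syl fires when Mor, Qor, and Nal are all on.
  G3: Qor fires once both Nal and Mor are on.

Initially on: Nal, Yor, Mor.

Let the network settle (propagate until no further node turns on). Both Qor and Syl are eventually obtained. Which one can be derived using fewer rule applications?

Qor

Qor: Nal and Mor are on, so Qor fires (G3). [1 rule application]
Syl: G3: Nal and Mor on → Qor on. Mor, Qor, and Nal are on, so Syl fires (G2). [2 rule applications]
Qor needs fewer.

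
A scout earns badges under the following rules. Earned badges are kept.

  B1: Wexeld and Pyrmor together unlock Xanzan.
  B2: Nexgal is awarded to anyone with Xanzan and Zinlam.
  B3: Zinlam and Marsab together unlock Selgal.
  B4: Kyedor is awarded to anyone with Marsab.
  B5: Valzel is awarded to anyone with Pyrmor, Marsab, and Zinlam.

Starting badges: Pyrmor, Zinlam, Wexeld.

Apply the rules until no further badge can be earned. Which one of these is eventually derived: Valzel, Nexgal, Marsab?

With Wexeld and Pyrmor, Xanzan is earned (B1).
With Xanzan and Zinlam, Nexgal is earned (B2).
No rule produces Marsab, and it is not given. Valzel would need Pyrmor, Marsab, and Zinlam (B5), but Marsab is never earned.

Nexgal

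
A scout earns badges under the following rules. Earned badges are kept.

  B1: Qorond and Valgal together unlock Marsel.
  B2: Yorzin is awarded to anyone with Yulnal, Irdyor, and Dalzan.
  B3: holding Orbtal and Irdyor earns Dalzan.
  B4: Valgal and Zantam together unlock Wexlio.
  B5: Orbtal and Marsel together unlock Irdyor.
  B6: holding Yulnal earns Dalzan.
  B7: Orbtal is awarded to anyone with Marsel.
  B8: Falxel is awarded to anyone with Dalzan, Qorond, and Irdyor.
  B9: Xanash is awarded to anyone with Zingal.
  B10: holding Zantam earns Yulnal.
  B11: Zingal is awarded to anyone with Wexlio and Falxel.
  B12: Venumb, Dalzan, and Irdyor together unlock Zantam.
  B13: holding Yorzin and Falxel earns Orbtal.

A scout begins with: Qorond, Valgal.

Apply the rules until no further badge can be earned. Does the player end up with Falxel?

Yes

With Qorond and Valgal, Marsel is earned (B1).
With Marsel, Orbtal is earned (B7).
With Orbtal and Marsel, Irdyor is earned (B5).
With Orbtal and Irdyor, Dalzan is earned (B3).
With Dalzan, Qorond, and Irdyor, Falxel is earned (B8).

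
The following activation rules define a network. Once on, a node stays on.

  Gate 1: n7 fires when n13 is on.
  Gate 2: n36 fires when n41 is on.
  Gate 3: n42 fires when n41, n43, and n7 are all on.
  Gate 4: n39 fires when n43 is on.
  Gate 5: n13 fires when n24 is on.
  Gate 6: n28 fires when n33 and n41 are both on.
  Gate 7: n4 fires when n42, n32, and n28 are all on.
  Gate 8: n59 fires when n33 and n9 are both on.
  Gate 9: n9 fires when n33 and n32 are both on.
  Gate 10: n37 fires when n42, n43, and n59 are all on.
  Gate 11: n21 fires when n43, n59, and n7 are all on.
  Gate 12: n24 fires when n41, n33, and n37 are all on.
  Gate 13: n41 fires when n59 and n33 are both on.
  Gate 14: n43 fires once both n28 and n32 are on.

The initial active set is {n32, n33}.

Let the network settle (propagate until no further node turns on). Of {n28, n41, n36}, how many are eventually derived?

3

n33 and n32 are on, so n9 fires (Gate 9).
Gate 8: n33 and n9 on → n59 on.
n59 and n33 are on, so n41 fires (Gate 13).
n41 is on, so n36 fires (Gate 2).
Gate 6: n33 and n41 on → n28 on.
n28: reached.
n41: reached.
n36: reached.
All 3 are reached.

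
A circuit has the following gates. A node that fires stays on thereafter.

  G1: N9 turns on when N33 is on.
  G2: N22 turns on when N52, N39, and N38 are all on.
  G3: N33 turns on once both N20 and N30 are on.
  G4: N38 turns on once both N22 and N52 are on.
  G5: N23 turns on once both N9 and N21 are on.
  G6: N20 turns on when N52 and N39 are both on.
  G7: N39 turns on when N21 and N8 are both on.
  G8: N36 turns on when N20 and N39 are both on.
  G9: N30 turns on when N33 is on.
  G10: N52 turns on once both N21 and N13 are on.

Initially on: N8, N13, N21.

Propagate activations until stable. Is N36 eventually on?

Yes

G10: N21 and N13 on → N52 on.
G7: N21 and N8 on → N39 on.
G6: N52 and N39 on → N20 on.
G8: N20 and N39 on → N36 on.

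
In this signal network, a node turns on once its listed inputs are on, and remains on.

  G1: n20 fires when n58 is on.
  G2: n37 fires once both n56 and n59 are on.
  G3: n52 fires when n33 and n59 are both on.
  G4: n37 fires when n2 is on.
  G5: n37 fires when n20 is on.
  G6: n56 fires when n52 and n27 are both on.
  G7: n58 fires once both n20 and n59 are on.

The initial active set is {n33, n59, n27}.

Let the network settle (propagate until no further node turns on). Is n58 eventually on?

n58 would need n20 and n59 (G7), but n20 never turns on.

No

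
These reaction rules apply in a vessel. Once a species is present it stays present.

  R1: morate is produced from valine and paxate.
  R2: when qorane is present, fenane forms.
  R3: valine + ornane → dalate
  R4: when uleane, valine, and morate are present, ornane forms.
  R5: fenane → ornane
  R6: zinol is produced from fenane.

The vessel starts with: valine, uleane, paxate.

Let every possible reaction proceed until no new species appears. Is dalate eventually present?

Yes

valine and paxate present → morate forms (R1).
uleane, valine, and morate present → ornane forms (R4).
valine and ornane present → dalate forms (R3).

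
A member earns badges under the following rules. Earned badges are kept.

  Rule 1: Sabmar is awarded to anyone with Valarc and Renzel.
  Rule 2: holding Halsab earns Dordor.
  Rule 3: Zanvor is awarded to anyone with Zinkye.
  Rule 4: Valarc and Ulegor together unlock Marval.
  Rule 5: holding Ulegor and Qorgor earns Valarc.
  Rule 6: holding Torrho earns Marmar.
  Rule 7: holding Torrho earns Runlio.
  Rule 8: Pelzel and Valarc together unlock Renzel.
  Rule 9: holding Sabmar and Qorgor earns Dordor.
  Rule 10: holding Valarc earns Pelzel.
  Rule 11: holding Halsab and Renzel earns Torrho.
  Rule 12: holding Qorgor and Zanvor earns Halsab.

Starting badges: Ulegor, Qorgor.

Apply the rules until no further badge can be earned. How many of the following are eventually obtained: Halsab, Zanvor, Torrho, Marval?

With Ulegor and Qorgor, Valarc is earned (Rule 5).
With Valarc and Ulegor, Marval is earned (Rule 4).
Halsab would need Qorgor and Zanvor (Rule 12), but Zanvor is never earned.
Zanvor would need Zinkye (Rule 3), but Zinkye is never earned.
Torrho would need Halsab and Renzel (Rule 11), but Halsab is never earned.
Marval: reached.
Reached: Marval — 1 of the 4.

1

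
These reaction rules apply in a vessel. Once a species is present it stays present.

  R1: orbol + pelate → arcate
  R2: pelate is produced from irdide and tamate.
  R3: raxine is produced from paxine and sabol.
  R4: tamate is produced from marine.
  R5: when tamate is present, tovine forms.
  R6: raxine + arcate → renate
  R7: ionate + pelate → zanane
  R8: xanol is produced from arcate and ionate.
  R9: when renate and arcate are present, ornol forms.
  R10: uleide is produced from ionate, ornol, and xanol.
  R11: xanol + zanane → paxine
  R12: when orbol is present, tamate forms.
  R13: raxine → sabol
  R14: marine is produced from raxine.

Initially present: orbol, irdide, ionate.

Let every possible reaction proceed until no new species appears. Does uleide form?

uleide would need ionate, ornol, and xanol (R10), but ornol never forms.

No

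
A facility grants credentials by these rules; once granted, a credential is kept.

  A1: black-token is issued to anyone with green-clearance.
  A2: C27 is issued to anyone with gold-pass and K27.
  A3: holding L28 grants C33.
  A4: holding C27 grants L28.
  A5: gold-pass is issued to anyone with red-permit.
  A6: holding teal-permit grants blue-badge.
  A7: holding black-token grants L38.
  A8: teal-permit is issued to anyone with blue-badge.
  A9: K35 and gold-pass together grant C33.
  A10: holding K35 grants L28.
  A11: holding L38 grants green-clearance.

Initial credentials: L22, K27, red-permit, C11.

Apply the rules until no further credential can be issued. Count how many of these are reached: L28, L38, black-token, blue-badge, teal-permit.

1

Holding red-permit grants gold-pass (A5).
Holding gold-pass and K27 grants C27 (A2).
Holding C27 grants L28 (A4).
L28: reached.
L38 would need black-token (A7), but black-token is never granted.
black-token would need green-clearance (A1), but green-clearance is never granted.
blue-badge would need teal-permit (A6), but teal-permit is never granted.
teal-permit would need blue-badge (A8), but blue-badge is never granted.
Reached: L28 — 1 of the 5.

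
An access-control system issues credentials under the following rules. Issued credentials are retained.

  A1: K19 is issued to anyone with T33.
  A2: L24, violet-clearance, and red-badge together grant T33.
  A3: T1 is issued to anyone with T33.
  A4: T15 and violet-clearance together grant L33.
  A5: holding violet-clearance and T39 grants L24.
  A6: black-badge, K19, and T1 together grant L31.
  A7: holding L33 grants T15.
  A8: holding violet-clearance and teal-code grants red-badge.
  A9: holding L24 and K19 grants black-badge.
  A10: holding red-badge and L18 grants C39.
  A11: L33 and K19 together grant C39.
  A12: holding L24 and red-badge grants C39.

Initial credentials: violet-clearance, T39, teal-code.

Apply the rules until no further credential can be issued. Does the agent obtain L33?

No

L33 would need T15 and violet-clearance (A4), but T15 is never granted.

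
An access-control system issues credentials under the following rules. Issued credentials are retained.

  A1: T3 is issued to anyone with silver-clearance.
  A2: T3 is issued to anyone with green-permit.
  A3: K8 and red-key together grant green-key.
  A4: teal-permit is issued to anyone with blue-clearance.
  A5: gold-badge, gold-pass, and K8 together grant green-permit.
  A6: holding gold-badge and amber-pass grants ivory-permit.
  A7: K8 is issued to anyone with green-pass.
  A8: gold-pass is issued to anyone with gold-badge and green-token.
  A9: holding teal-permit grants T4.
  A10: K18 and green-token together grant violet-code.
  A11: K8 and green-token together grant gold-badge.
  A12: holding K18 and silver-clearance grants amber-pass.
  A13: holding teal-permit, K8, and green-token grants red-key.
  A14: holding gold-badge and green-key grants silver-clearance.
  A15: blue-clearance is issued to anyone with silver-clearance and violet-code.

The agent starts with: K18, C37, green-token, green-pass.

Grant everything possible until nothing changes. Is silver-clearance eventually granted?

silver-clearance would need gold-badge and green-key (A14), but green-key is never granted.

No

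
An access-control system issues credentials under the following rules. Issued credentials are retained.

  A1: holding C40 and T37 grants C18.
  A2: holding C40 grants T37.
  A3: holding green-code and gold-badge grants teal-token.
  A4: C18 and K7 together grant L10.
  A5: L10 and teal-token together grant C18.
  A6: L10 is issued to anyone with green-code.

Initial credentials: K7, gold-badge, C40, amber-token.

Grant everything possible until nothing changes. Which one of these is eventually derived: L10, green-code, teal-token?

Holding C40 grants T37 (A2).
Holding C40 and T37 grants C18 (A1).
Holding C18 and K7 grants L10 (A4).
teal-token would need green-code and gold-badge (A3), but green-code is never granted. No rule produces green-code, and it is not given.

L10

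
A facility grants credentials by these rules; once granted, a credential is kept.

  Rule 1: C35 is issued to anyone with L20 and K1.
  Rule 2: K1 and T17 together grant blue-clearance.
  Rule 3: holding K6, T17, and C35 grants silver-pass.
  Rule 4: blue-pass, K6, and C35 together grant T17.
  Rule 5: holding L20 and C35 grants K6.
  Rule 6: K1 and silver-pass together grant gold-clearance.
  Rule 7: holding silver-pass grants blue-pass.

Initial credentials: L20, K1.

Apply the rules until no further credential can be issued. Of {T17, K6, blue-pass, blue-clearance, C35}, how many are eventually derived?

Holding L20 and K1 grants C35 (Rule 1).
Holding L20 and C35 grants K6 (Rule 5).
T17 would need blue-pass, K6, and C35 (Rule 4), but blue-pass is never granted.
K6: reached.
blue-pass would need silver-pass (Rule 7), but silver-pass is never granted.
blue-clearance would need K1 and T17 (Rule 2), but T17 is never granted.
C35: reached.
Reached: K6 and C35 — 2 of the 5.

2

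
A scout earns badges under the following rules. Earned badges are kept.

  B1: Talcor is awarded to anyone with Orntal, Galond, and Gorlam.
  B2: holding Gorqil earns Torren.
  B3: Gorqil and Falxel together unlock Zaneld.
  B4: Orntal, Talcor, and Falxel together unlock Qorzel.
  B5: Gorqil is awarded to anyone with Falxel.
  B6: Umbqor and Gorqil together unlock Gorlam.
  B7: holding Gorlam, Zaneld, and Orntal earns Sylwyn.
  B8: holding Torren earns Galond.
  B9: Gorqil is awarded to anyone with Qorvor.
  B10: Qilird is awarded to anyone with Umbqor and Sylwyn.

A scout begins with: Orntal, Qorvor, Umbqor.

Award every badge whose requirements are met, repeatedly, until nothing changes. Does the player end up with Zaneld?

Zaneld would need Gorqil and Falxel (B3), but Falxel is never earned.

No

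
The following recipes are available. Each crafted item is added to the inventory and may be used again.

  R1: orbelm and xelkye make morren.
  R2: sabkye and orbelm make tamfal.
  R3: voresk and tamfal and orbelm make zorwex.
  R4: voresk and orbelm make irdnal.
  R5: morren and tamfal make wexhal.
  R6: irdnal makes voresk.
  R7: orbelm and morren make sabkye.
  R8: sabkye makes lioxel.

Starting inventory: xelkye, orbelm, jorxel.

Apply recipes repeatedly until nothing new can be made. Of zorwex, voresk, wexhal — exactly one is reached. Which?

Using R1, orbelm and xelkye make morren.
Using R7, orbelm and morren make sabkye.
Using R2, sabkye and orbelm make tamfal.
Using R5, morren and tamfal make wexhal.
zorwex would need voresk, tamfal, and orbelm (R3), but voresk is never obtained. voresk would need irdnal (R6), but irdnal is never obtained.

wexhal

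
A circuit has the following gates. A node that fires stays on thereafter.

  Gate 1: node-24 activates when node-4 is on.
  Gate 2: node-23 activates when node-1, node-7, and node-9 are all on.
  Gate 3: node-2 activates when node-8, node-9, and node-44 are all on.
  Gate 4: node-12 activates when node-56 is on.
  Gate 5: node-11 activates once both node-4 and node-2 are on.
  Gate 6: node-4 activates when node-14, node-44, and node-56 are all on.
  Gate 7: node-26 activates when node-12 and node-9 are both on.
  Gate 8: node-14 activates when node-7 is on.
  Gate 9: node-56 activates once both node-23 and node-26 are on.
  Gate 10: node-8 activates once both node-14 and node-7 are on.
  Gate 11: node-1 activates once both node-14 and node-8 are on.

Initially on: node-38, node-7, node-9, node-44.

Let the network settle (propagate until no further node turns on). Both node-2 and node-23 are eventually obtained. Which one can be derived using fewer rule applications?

node-2: node-7 is on, so node-14 activates (Gate 8). Gate 10: node-14 and node-7 on → node-8 on. node-8, node-9, and node-44 are on, so node-2 activates (Gate 3). [3 rule applications]
node-23: Gate 8: node-7 on → node-14 on. Gate 10: node-14 and node-7 on → node-8 on. node-14 and node-8 are on, so node-1 activates (Gate 11). Gate 2: node-1, node-7, and node-9 on → node-23 on. [4 rule applications]
node-2 needs fewer.

node-2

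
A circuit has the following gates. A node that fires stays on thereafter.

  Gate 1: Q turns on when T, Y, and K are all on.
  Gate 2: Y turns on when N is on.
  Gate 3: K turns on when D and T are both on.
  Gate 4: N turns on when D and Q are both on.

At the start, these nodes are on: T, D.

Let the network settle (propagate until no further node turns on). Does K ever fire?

Yes

D and T are on, so K turns on (Gate 3).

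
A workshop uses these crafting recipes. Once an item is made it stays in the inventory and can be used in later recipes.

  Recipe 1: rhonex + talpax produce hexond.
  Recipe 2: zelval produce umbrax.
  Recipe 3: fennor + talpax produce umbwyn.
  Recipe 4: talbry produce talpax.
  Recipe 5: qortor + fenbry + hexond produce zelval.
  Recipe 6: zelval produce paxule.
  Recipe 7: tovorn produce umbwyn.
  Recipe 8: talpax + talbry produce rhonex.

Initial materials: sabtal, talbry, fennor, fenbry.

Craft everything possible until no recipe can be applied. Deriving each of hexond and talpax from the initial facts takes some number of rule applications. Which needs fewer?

talpax

talpax: Using Recipe 4, talbry makes talpax. [1 rule application]
hexond: talbry → talpax (Recipe 4). Using Recipe 8, talpax and talbry make rhonex. Using Recipe 1, rhonex and talpax make hexond. [3 rule applications]
talpax needs fewer.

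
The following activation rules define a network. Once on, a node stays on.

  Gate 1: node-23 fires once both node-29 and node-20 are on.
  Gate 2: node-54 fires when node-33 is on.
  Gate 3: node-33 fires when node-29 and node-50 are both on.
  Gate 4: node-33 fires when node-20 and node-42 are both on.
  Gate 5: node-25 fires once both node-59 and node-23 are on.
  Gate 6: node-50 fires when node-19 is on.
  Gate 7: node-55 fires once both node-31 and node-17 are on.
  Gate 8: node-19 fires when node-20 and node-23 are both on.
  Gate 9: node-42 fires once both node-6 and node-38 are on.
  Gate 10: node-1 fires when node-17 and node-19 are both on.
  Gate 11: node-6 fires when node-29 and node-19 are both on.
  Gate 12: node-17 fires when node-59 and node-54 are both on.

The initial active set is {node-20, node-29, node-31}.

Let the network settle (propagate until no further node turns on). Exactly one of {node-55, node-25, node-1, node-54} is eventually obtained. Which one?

Gate 1: node-29 and node-20 on → node-23 on.
node-20 and node-23 are on, so node-19 fires (Gate 8).
Gate 6: node-19 on → node-50 on.
Gate 3: node-29 and node-50 on → node-33 on.
Gate 2: node-33 on → node-54 on.
node-1 would need node-17 and node-19 (Gate 10), but node-17 never turns on. node-25 would need node-59 and node-23 (Gate 5), but node-59 never turns on. node-55 would need node-31 and node-17 (Gate 7), but node-17 never turns on.

node-54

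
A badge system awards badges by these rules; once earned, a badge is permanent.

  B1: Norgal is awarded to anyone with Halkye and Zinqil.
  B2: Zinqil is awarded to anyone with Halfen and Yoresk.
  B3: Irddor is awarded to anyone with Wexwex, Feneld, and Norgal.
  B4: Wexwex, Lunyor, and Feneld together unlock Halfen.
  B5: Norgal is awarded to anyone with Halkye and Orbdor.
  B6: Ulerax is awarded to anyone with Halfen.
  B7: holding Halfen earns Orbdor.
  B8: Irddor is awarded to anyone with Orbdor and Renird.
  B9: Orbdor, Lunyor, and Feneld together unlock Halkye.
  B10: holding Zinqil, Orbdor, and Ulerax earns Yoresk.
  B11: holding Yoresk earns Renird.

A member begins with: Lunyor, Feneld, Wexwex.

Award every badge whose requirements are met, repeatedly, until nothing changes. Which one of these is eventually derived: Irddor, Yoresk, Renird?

With Wexwex, Lunyor, and Feneld, Halfen is earned (B4).
With Halfen, Orbdor is earned (B7).
With Orbdor, Lunyor, and Feneld, Halkye is earned (B9).
With Halkye and Orbdor, Norgal is earned (B5).
With Wexwex, Feneld, and Norgal, Irddor is earned (B3).
Yoresk would need Zinqil, Orbdor, and Ulerax (B10), but Zinqil is never earned. Renird would need Yoresk (B11), but Yoresk is never earned.

Irddor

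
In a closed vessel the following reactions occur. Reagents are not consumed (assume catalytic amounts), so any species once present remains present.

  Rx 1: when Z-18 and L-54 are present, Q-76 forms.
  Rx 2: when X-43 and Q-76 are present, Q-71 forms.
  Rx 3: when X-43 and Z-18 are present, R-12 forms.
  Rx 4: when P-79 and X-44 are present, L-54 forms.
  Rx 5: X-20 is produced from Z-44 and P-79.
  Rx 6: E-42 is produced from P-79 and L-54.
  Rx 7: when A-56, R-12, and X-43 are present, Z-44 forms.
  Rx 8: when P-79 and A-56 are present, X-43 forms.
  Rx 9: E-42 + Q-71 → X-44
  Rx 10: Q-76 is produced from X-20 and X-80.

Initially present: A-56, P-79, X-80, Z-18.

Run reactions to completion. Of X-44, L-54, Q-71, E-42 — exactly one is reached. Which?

Q-71

P-79 and A-56 present → X-43 forms (Rx 8).
X-43 and Z-18 present → R-12 forms (Rx 3).
A-56, R-12, and X-43 present → Z-44 forms (Rx 7).
Z-44 and P-79 present → X-20 forms (Rx 5).
X-20 and X-80 present → Q-76 forms (Rx 10).
X-43 and Q-76 present → Q-71 forms (Rx 2).
E-42 would need P-79 and L-54 (Rx 6), but L-54 never forms. X-44 would need E-42 and Q-71 (Rx 9), but E-42 never forms. L-54 would need P-79 and X-44 (Rx 4), but X-44 never forms.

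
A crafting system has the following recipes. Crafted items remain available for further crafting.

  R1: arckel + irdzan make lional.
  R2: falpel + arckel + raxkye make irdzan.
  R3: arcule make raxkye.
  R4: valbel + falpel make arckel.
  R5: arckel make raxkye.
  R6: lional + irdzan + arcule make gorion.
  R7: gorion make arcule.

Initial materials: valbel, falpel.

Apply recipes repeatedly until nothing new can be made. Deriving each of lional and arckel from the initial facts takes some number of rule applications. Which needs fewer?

arckel

arckel: valbel + falpel → arckel (R4). [1 rule application]
lional: Using R4, valbel and falpel make arckel. arckel → raxkye (R5). falpel + arckel + raxkye → irdzan (R2). Using R1, arckel and irdzan make lional. [4 rule applications]
arckel needs fewer.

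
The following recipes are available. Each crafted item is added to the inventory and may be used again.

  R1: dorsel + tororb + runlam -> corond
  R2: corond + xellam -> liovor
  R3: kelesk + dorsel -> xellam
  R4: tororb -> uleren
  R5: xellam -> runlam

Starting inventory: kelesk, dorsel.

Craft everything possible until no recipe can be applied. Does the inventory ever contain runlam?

Yes

kelesk + dorsel -> xellam (R3).
xellam -> runlam (R5).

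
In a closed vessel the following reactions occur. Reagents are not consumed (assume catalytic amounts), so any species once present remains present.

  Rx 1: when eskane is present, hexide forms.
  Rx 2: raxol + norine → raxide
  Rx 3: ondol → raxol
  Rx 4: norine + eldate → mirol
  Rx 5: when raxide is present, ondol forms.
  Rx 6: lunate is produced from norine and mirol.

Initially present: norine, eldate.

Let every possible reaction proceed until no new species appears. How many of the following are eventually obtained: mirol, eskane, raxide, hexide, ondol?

norine and eldate present → mirol forms (Rx 4).
mirol: reached.
No rule produces eskane, and it is not given.
raxide would need raxol and norine (Rx 2), but raxol never forms.
hexide would need eskane (Rx 1), but eskane never forms.
ondol would need raxide (Rx 5), but raxide never forms.
Reached: mirol — 1 of the 5.

1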